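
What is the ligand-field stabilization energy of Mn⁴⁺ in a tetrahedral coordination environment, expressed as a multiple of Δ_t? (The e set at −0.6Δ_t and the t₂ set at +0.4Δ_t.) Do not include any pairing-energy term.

-0.8 Δ_t

Mn is in group 7, so Mn⁴⁺ is d³ (7 − 4 = 3).
Tetrahedral splitting is small, so the complex is high-spin.
Configuration: e² t₂¹.
CFSE = 2(-0.6Δ_t) + 1(0.4Δ_t) = -1.2Δ_t + 0.4Δ_t = -0.8Δ_t.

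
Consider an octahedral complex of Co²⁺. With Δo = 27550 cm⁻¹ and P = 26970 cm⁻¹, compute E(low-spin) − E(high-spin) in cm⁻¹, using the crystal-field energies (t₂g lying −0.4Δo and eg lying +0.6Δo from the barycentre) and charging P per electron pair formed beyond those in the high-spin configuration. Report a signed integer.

-580

Group 9 minus oxidation state +2 gives a d⁷ configuration for Co²⁺.
High-spin: t₂g⁵ eg², CFSE = -0.8Δo = -22040 cm⁻¹.
Low-spin t₂g⁶ eg¹ gives -1.8Δo = -49590 cm⁻¹, but forming 1 extra pair costs 1P = 26970 cm⁻¹, so E(LS) = -49590 + 26970 = -22620 cm⁻¹.
Thus E(LS) − E(HS) = -580 cm⁻¹.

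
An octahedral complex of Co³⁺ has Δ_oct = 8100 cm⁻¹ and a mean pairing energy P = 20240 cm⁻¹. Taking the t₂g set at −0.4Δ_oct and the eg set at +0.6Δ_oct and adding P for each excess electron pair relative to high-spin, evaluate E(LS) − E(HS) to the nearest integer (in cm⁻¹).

Co is in group 9, so Co³⁺ is d⁶ (9 − 3 = 6).
In the high-spin limit (t₂g⁴ eg²) the orbital term is -0.4Δ_oct = -3240 cm⁻¹, with no excess pairing.
For low-spin the configuration is t₂g⁶ eg⁰: orbital energy -2.4 × 8100 = -19440 cm⁻¹, and 2 additional pairs relative to high-spin add 40480 cm⁻¹, giving 21040 cm⁻¹.
Thus E(LS) − E(HS) = 24280 cm⁻¹.

24280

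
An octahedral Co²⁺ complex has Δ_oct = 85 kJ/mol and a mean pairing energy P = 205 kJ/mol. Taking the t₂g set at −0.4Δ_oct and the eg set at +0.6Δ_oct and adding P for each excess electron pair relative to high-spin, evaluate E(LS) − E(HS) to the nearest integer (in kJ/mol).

120

Co sits in group 9; removing 2 electrons leaves Co²⁺ with 9 − 2 = 7 d electrons.
In the high-spin limit (t₂g⁵ eg²) the orbital term is -0.8Δ_oct = -68 kJ/mol, with no excess pairing.
Low-spin: t₂g⁶ eg¹, orbital CFSE = -1.8Δ_oct = -153 kJ/mol; plus 1 excess pair × P = +205 kJ/mol; total 52 kJ/mol.
E(LS) − E(HS) = 52 − (-68) = 120 kJ/mol.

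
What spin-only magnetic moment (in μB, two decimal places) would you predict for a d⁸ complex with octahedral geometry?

Configuration: t₂g⁶ eg² → 2 unpaired electrons.
μ(spin-only) = √[2(2+2)] = √8 ≈ 2.83 μB.

2.83 μB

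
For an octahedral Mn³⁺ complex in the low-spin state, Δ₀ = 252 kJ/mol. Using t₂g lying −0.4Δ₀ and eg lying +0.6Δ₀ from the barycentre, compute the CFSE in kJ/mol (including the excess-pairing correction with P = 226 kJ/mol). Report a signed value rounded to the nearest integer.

-177

Mn is in group 7, so Mn³⁺ is d⁴ (7 − 3 = 4).
The d⁴ electrons fill as t₂g⁴ eg⁰.
CFSE(orbital) = 4×(-0.4Δ₀) + 0×(0.6Δ₀) = -1.6Δ₀; with Δ₀ = 252 kJ/mol that is -403 kJ/mol.
Relative to high-spin t₂g³ eg¹ (0 paired), the low-spin configuration has 1 additional pair, contributing +1 × 226 = +226 kJ/mol.
Net CFSE = -403 + 226 = -177 kJ/mol.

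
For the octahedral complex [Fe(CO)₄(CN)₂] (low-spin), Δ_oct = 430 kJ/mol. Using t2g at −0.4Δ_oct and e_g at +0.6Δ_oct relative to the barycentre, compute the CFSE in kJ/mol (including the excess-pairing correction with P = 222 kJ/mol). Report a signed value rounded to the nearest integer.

-588

Ligand charges: 4×(+0) from CO and 2×(-1) from CN⁻ sum to -2; with overall charge +0, Fe is +2.
Fe is in group 8, so Fe²⁺ is d⁶ (8 − 2 = 6).
Configuration: t2g^6 e_g^0.
Orbital CFSE = 6(-0.4) + 0(0.6) = -2.4Δ_oct = -2.4 × 430 = -1032 kJ/mol.
Pairing penalty: 3 pairs vs 1 in the high-spin reference → 2 extra × P = 444 kJ/mol.
Net CFSE = -1032 + 444 = -588 kJ/mol.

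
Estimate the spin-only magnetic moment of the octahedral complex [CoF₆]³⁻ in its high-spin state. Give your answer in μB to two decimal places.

4.90 μB

Each F⁻ contributes -1; 6 × (-1) = -6. With overall charge -3, Co is in the +3 oxidation state.
Co is in group 9, so Co³⁺ is d⁶ (9 − 3 = 6).
Configuration: t₂g⁴ eg² → 4 unpaired electrons.
μ(spin-only) = √[4(4+2)] = √24 ≈ 4.90 μB.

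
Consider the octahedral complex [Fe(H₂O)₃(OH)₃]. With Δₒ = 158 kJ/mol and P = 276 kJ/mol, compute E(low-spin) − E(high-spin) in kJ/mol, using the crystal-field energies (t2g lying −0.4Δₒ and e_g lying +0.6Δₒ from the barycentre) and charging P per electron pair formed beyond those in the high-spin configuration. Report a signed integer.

Ligand charges: 3×(+0) from H₂O and 3×(-1) from OH⁻ sum to -3; with overall charge +0, Fe is +3.
Group 8 minus oxidation state +3 gives a d⁵ configuration for Fe³⁺.
High-spin: t2g^3 e_g^2, CFSE = 0.0Δₒ = 0 kJ/mol.
Low-spin: t2g^5 e_g^0, orbital CFSE = -2.0Δₒ = -316 kJ/mol; plus 2 excess pairs × P = +552 kJ/mol; total 236 kJ/mol.
The difference is 236 − (0) = 236 kJ/mol, so high-spin lies lower.

236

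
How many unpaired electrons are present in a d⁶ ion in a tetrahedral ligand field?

With tetrahedral geometry the complex is necessarily high-spin.
Configuration: e^3 t2^3, giving 4 unpaired electrons.

4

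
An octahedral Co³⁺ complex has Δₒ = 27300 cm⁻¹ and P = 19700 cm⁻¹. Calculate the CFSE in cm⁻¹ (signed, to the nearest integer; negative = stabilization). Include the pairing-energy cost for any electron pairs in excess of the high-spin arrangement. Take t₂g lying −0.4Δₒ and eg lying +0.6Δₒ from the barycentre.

-26120

Co sits in group 9; removing 3 electrons leaves Co³⁺ with 9 − 3 = 6 d electrons.
Δₒ > P, so pairing is preferred: the ground state is low-spin.
Configuration: t₂g⁶ eg⁰.
Orbital CFSE = -2.4Δₒ = -2.4 × 27300 = -65520 cm⁻¹.
Excess pairs vs high-spin: 3 − 1 = 2; pairing cost = +39400 cm⁻¹.
Net CFSE = -65520 + 39400 = -26120 cm⁻¹.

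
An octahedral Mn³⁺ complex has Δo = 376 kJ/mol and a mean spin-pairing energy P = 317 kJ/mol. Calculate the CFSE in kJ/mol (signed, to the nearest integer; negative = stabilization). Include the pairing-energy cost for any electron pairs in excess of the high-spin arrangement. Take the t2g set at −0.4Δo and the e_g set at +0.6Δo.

-285

Mn is in group 7, so Mn³⁺ is d⁴ (7 − 3 = 4).
Since Δo = 376 kJ/mol > P = 317 kJ/mol, the complex adopts the low-spin configuration.
That gives t2g^4 e_g^0.
Orbital CFSE = -1.6Δo = -1.6 × 376 = -602 kJ/mol.
Excess pairs vs high-spin: 1 − 0 = 1; pairing cost = +317 kJ/mol.
Net CFSE = -602 + 317 = -285 kJ/mol.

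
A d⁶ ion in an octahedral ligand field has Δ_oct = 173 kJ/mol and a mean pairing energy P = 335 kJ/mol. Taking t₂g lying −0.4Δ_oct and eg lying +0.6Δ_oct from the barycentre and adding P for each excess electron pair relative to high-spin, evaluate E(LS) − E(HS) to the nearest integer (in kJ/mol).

324

In the high-spin limit (t₂g⁴ eg²) the orbital term is -0.4Δ_oct = -69 kJ/mol, with no excess pairing.
Low-spin t₂g⁶ eg⁰ gives -2.4Δ_oct = -415 kJ/mol, but forming 2 extra pairs costs 2P = 670 kJ/mol, so E(LS) = -415 + 670 = 255 kJ/mol.
E(LS) − E(HS) = 255 − (-69) = 324 kJ/mol.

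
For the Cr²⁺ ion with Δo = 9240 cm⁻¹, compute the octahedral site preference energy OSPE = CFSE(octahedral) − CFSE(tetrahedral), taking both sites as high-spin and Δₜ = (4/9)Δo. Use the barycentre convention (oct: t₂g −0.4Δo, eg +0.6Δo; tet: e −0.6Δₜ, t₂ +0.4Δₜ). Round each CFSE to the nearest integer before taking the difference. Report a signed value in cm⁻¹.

-3901

Cr is in group 6, so Cr²⁺ is d⁴ (6 − 2 = 4).
Octahedral high-spin t₂g³ eg¹: CFSE = -0.6 × 9240 = -5544 cm⁻¹.
In a tetrahedral site the filling is e² t₂²: CFSE(tet) = -0.4Δₜ = -0.4 × (4/9)(9240) = -1643 cm⁻¹.
OSPE = CFSE(oct) − CFSE(tet) = -5544 − (-1643) = -3901 cm⁻¹.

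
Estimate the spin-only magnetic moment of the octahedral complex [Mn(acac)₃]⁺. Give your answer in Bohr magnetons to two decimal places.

3.87 Bohr magnetons

Each acac⁻ contributes -1; 3 × (-1) = -3. With overall charge +1, Mn is in the +4 oxidation state.
Mn is in group 7, so Mn⁴⁺ is d³ (7 − 4 = 3).
Configuration: t₂g³ eg⁰ → 3 unpaired electrons.
μ(spin-only) = √[3(3+2)] = √15 ≈ 3.87 Bohr magnetons.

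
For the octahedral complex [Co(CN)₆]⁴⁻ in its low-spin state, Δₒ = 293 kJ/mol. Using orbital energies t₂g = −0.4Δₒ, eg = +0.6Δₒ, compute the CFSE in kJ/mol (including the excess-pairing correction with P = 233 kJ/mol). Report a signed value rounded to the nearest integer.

Each CN⁻ contributes -1; 6 × (-1) = -6. With overall charge -4, Co is in the +2 oxidation state.
Co²⁺: group 9, so d-count = 9 − 2 = 7.
Electron filling gives t₂g⁶ eg¹.
Orbital CFSE = 6(-0.4) + 1(0.6) = -1.8Δₒ = -1.8 × 293 = -527 kJ/mol.
Pairing penalty: 3 pairs vs 2 in the high-spin reference → 1 extra × P = 233 kJ/mol.
Combining: -527 + 233 = -294 kJ/mol.

-294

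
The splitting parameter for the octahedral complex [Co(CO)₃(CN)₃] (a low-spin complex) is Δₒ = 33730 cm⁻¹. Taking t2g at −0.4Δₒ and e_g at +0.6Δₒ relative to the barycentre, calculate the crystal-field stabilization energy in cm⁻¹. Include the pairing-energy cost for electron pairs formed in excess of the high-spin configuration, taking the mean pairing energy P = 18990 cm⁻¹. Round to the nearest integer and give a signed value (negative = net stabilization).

-42972

Ligand charges: 3×(+0) from CO and 3×(-1) from CN⁻ sum to -3; with overall charge +0, Co is +3.
Co is in group 9, so Co³⁺ is d⁶ (9 − 3 = 6).
Electron filling gives t2g^6 e_g^0.
The orbital stabilization is -2.4Δₒ = -2.4 × 33730 = -80952 cm⁻¹.
High-spin d⁶ would be t2g^4 e_g^2 with 1 pair; low-spin has 3, so 2 excess pairs cost +2P = +37980 cm⁻¹.
Combining: -80952 + 37980 = -42972 cm⁻¹.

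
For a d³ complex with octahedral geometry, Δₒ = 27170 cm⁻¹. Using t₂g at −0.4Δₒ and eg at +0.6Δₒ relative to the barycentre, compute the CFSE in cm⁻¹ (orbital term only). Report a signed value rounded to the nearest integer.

-32604

Electron filling gives t₂g³ eg⁰.
The orbital stabilization is -1.2Δₒ = -1.2 × 27170 = -32604 cm⁻¹.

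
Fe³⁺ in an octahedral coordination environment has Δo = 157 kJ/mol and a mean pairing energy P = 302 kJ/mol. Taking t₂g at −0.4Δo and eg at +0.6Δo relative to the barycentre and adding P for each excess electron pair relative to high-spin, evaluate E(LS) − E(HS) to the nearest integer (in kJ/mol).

290

Fe is in group 8, so Fe³⁺ is d⁵ (8 − 3 = 5).
High-spin: t₂g³ eg², CFSE = 0.0Δo = 0 kJ/mol.
Low-spin: t₂g⁵ eg⁰, orbital CFSE = -2.0Δo = -314 kJ/mol; plus 2 excess pairs × P = +604 kJ/mol; total 290 kJ/mol.
Thus E(LS) − E(HS) = 290 kJ/mol.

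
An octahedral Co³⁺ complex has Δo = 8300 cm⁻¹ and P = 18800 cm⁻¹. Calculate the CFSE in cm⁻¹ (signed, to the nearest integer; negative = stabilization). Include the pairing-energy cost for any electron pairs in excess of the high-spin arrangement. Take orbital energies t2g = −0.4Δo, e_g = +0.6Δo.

Group 9 minus oxidation state +3 gives a d⁶ configuration for Co³⁺.
Since Δo = 8300 cm⁻¹ < P = 18800 cm⁻¹, the complex adopts the high-spin configuration.
Filling d⁶ accordingly: t2g^4 e_g^2.
Orbital CFSE = -0.4Δo = -0.4 × 8300 = -3320 cm⁻¹.
High-spin has no excess pairs, so no pairing correction applies.

-3320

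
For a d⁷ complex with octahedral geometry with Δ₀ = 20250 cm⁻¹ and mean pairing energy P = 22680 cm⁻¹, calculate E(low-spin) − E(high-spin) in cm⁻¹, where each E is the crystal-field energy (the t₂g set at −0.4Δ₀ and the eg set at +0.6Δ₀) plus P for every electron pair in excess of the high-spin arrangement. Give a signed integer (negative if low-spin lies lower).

High-spin d⁷ fills as t₂g⁵ eg² with CFSE 5(−0.4) + 2(+0.6) = -0.8Δ₀ = -16200 cm⁻¹.
For low-spin the configuration is t₂g⁶ eg¹: orbital energy -1.8 × 20250 = -36450 cm⁻¹, and 1 additional pair relative to high-spin adds 22680 cm⁻¹, giving -13770 cm⁻¹.
E(LS) − E(HS) = -13770 − (-16200) = 2430 cm⁻¹.

2430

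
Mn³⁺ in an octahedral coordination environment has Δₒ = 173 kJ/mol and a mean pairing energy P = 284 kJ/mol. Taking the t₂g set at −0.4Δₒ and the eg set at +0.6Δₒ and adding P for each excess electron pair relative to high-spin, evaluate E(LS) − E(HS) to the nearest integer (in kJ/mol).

111

Mn sits in group 7; removing 3 electrons leaves Mn³⁺ with 7 − 3 = 4 d electrons.
High-spin d⁴ fills as t₂g³ eg¹ with CFSE 3(−0.4) + 1(+0.6) = -0.6Δₒ = -104 kJ/mol.
Low-spin: t₂g⁴ eg⁰, orbital CFSE = -1.6Δₒ = -277 kJ/mol; plus 1 excess pair × P = +284 kJ/mol; total 7 kJ/mol.
Thus E(LS) − E(HS) = 111 kJ/mol.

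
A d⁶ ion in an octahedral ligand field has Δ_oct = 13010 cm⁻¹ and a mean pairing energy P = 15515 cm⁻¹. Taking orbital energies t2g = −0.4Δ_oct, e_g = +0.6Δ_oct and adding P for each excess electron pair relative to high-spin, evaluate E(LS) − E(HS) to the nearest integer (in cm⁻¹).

5010

High-spin d⁶ fills as t2g^4 e_g^2 with CFSE 4(−0.4) + 2(+0.6) = -0.4Δ_oct = -5204 cm⁻¹.
Low-spin t2g^6 e_g^0 gives -2.4Δ_oct = -31224 cm⁻¹, but forming 2 extra pairs costs 2P = 31030 cm⁻¹, so E(LS) = -31224 + 31030 = -194 cm⁻¹.
The difference is -194 − (-5204) = 5010 cm⁻¹, so high-spin lies lower.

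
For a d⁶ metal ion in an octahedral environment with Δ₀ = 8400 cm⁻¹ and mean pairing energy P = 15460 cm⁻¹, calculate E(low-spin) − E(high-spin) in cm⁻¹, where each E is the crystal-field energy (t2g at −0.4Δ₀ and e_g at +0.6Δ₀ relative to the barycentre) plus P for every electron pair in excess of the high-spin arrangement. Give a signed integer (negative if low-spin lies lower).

14120

High-spin d⁶ fills as t2g^4 e_g^2 with CFSE 4(−0.4) + 2(+0.6) = -0.4Δ₀ = -3360 cm⁻¹.
For low-spin the configuration is t2g^6 e_g^0: orbital energy -2.4 × 8400 = -20160 cm⁻¹, and 2 additional pairs relative to high-spin add 30920 cm⁻¹, giving 10760 cm⁻¹.
Thus E(LS) − E(HS) = 14120 cm⁻¹.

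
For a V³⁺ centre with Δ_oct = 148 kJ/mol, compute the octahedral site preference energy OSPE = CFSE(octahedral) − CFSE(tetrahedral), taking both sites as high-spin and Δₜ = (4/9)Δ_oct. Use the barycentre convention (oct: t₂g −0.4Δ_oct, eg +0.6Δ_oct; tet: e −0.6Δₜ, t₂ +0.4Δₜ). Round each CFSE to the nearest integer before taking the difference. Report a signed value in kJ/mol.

V is in group 5, so V³⁺ is d² (5 − 3 = 2).
Octahedral high-spin t₂g² eg⁰: CFSE = -0.8 × 148 = -118 kJ/mol.
In a tetrahedral site the filling is e² t₂⁰: CFSE(tet) = -1.2Δₜ = -1.2 × (4/9)(148) = -79 kJ/mol.
OSPE = -118 − (-79) = -39 kJ/mol.

-39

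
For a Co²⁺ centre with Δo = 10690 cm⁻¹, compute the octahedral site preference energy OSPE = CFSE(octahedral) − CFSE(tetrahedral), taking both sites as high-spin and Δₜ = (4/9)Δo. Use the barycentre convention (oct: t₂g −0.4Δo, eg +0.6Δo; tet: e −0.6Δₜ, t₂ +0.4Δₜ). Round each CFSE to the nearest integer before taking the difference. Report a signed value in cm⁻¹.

Co is in group 9, so Co²⁺ is d⁷ (9 − 2 = 7).
In an octahedral site d⁷ (HS) is t2g^5 e_g^2, giving CFSE(oct) = -0.8Δo = -8552 cm⁻¹.
In a tetrahedral site the filling is e^4 t2^3: CFSE(tet) = -1.2Δₜ = -1.2 × (4/9)(10690) = -5701 cm⁻¹.
OSPE = CFSE(oct) − CFSE(tet) = -8552 − (-5701) = -2851 cm⁻¹.

-2851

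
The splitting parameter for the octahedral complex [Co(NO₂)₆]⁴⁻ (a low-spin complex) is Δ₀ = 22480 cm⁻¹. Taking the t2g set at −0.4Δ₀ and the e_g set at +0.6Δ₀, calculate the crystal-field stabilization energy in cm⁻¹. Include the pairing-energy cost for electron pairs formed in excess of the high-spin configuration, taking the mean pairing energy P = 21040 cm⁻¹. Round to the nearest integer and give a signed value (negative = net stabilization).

Each NO₂⁻ contributes -1; 6 × (-1) = -6. With overall charge -4, Co is in the +2 oxidation state.
Group 9 minus oxidation state +2 gives a d⁷ configuration for Co²⁺.
Configuration: t2g^6 e_g^1.
Orbital CFSE = 6(-0.4) + 1(0.6) = -1.8Δ₀ = -1.8 × 22480 = -40464 cm⁻¹.
High-spin d⁷ would be t2g^5 e_g^2 with 2 pairs; low-spin has 3, so 1 excess pair costs +1P = +21040 cm⁻¹.
Combining: -40464 + 21040 = -19424 cm⁻¹.

-19424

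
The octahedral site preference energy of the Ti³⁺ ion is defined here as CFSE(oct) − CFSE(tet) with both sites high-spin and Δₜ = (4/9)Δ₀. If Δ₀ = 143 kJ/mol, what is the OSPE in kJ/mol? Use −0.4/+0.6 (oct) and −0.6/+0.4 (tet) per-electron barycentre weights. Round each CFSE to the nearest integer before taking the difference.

Ti sits in group 4; removing 3 electrons leaves Ti³⁺ with 4 − 3 = 1 d electrons.
Octahedral (high-spin): t₂g¹ eg⁰, CFSE = 1(−0.4) + 0(+0.6) = -0.4Δ₀ = -0.4 × 143 = -57 kJ/mol.
Tetrahedral: e¹ t₂⁰, CFSE = 1(−0.6) + 0(+0.4) = -0.6Δₜ = -0.6 × (4/9) × 143 = -38 kJ/mol.
OSPE = -57 − (-38) = -19 kJ/mol.

-19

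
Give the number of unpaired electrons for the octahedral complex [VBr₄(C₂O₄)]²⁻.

1

Ligand charges: 4×(-1) from Br⁻ and 1×(-2) from C₂O₄²⁻ sum to -6; with overall charge -2, V is +4.
V is in group 5, so V⁴⁺ is d¹ (5 − 4 = 1).
Configuration: t₂g¹ eg⁰, giving 1 unpaired electron.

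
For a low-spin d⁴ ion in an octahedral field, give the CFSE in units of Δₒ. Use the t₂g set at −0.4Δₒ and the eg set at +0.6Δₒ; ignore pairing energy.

Configuration: t₂g⁴ eg⁰.
CFSE = 4(-0.4Δₒ) + 0(0.6Δₒ) = -1.6Δₒ + 0.0Δₒ = -1.6Δₒ.

-1.6 Δₒ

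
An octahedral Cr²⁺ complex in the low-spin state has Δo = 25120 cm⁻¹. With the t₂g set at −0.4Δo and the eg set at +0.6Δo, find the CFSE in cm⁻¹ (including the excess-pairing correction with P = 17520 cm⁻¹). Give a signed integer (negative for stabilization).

-22672

Group 6 minus oxidation state +2 gives a d⁴ configuration for Cr²⁺.
Electron filling gives t₂g⁴ eg⁰.
CFSE(orbital) = 4×(-0.4Δo) + 0×(0.6Δo) = -1.6Δo; with Δo = 25120 cm⁻¹ that is -40192 cm⁻¹.
High-spin d⁴ would be t₂g³ eg¹ with 0 pairs; low-spin has 1, so 1 excess pair costs +1P = +17520 cm⁻¹.
Overall CFSE = -40192 + 17520 = -22672 cm⁻¹.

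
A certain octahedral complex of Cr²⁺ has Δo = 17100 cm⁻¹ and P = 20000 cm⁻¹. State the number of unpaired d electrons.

Group 6 minus oxidation state +2 gives a d⁴ configuration for Cr²⁺.
Here Δo < P (17100 < 20000), so the high-spin state is favoured.
Filling d⁴ accordingly: t2g^3 e_g^1.
Unpaired electrons: 4.

4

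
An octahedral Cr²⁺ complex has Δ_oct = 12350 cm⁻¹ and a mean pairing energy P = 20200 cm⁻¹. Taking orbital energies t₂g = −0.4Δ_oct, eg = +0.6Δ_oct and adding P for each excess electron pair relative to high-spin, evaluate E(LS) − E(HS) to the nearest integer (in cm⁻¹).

Cr²⁺: group 6, so d-count = 6 − 2 = 4.
High-spin: t₂g³ eg¹, CFSE = -0.6Δ_oct = -7410 cm⁻¹.
Low-spin t₂g⁴ eg⁰ gives -1.6Δ_oct = -19760 cm⁻¹, but forming 1 extra pair costs 1P = 20200 cm⁻¹, so E(LS) = -19760 + 20200 = 440 cm⁻¹.
Thus E(LS) − E(HS) = 7850 cm⁻¹.

7850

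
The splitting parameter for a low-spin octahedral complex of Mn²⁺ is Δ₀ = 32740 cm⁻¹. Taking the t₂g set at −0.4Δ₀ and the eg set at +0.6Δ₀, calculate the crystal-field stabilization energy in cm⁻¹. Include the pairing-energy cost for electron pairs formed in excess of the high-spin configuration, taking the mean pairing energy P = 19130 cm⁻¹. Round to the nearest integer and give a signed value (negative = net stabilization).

-27220

Mn is in group 7, so Mn²⁺ is d⁵ (7 − 2 = 5).
Electron filling gives t₂g⁵ eg⁰.
The orbital stabilization is -2.0Δ₀ = -2.0 × 32740 = -65480 cm⁻¹.
High-spin d⁵ would be t₂g³ eg² with 0 pairs; low-spin has 2, so 2 excess pairs cost +2P = +38260 cm⁻¹.
Overall CFSE = -65480 + 38260 = -27220 cm⁻¹.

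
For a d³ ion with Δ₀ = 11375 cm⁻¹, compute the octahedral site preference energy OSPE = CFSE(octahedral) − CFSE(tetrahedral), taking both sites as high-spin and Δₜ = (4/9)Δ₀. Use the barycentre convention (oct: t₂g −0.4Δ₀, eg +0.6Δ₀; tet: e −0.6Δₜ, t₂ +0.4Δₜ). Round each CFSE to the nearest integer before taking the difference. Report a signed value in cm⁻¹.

Octahedral (high-spin): t₂g³ eg⁰, CFSE = 3(−0.4) + 0(+0.6) = -1.2Δ₀ = -1.2 × 11375 = -13650 cm⁻¹.
Tetrahedral: e² t₂¹, CFSE = 2(−0.6) + 1(+0.4) = -0.8Δₜ = -0.8 × (4/9) × 11375 = -4044 cm⁻¹.
Subtracting, OSPE = -13650 − (-4044) = -9606 cm⁻¹.

-9606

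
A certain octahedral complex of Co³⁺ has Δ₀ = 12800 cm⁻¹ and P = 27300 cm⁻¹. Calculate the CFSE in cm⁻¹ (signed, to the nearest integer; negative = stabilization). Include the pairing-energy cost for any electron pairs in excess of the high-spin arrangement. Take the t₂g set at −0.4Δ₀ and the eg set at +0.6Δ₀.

-5120

Group 9 minus oxidation state +3 gives a d⁶ configuration for Co³⁺.
With Δ₀ < P the complex is high-spin.
Filling d⁶ accordingly: t₂g⁴ eg².
Orbital CFSE = -0.4Δ₀ = -0.4 × 12800 = -5120 cm⁻¹.
High-spin has no excess pairs, so no pairing correction applies.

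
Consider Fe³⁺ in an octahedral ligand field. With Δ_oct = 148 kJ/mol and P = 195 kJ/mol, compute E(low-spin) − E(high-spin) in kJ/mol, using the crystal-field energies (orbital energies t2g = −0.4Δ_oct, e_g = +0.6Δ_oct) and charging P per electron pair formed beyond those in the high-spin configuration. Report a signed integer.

94

Fe is in group 8, so Fe³⁺ is d⁵ (8 − 3 = 5).
High-spin d⁵ fills as t2g^3 e_g^2 with CFSE 3(−0.4) + 2(+0.6) = 0.0Δ_oct = 0 kJ/mol.
Low-spin: t2g^5 e_g^0, orbital CFSE = -2.0Δ_oct = -296 kJ/mol; plus 2 excess pairs × P = +390 kJ/mol; total 94 kJ/mol.
Thus E(LS) − E(HS) = 94 kJ/mol.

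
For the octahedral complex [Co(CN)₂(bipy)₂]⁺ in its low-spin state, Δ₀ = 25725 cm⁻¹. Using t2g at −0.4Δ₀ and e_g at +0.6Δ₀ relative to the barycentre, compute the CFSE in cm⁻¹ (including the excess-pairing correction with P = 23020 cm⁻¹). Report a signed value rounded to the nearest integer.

-15700

Ligand charges: 2×(-1) from CN⁻ and 2×(+0) from bipy sum to -2; with overall charge +1, Co is +3.
Group 9 minus oxidation state +3 gives a d⁶ configuration for Co³⁺.
Electron filling gives t2g^6 e_g^0.
CFSE(orbital) = 6×(-0.4Δ₀) + 0×(0.6Δ₀) = -2.4Δ₀; with Δ₀ = 25725 cm⁻¹ that is -61740 cm⁻¹.
Relative to high-spin t2g^4 e_g^2 (1 paired), the low-spin configuration has 2 additional pairs, contributing +2 × 23020 = +46040 cm⁻¹.
Net CFSE = -61740 + 46040 = -15700 cm⁻¹.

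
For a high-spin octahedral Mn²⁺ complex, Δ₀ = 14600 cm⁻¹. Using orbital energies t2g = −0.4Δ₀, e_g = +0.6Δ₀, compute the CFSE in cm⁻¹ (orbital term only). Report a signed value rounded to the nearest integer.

0

Mn²⁺: group 7, so d-count = 7 − 2 = 5.
Electron filling gives t2g^3 e_g^2.
Orbital CFSE = 3(-0.4) + 2(0.6) = 0.0Δ₀ = 0.0 × 14600 = 0 cm⁻¹.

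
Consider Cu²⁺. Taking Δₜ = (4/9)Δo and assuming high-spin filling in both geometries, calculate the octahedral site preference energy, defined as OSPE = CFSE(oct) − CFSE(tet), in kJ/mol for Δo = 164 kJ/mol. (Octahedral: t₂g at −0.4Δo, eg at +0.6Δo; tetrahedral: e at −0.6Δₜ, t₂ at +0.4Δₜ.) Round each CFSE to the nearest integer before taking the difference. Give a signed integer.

-69

Group 11 minus oxidation state +2 gives a d⁹ configuration for Cu²⁺.
Octahedral (high-spin): t₂g⁶ eg³, CFSE = 6(−0.4) + 3(+0.6) = -0.6Δo = -0.6 × 164 = -98 kJ/mol.
In a tetrahedral site the filling is e⁴ t₂⁵: CFSE(tet) = -0.4Δₜ = -0.4 × (4/9)(164) = -29 kJ/mol.
Subtracting, OSPE = -98 − (-29) = -69 kJ/mol.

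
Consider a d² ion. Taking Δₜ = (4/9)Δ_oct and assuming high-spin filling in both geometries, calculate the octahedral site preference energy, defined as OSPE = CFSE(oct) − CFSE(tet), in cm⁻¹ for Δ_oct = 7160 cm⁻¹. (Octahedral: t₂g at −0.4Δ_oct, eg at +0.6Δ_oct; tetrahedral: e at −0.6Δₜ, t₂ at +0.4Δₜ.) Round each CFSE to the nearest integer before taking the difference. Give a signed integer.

In an octahedral site d² (HS) is t₂g² eg⁰, giving CFSE(oct) = -0.8Δ_oct = -5728 cm⁻¹.
Tetrahedral e² t₂⁰ gives -1.2Δₜ = -1.2 × (4/9) × 7160 = -3819 cm⁻¹.
Subtracting, OSPE = -5728 − (-3819) = -1909 cm⁻¹.

-1909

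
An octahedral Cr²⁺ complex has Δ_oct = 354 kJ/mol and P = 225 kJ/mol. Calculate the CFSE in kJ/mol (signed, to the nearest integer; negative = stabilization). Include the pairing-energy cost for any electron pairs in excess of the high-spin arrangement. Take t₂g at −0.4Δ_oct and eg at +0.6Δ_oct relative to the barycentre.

Cr²⁺: group 6, so d-count = 6 − 2 = 4.
Since Δ_oct = 354 kJ/mol > P = 225 kJ/mol, the complex adopts the low-spin configuration.
Filling d⁴ accordingly: t₂g⁴ eg⁰.
Orbital CFSE = -1.6Δ_oct = -1.6 × 354 = -566 kJ/mol.
Excess pairs vs high-spin: 1 − 0 = 1; pairing cost = +225 kJ/mol.
Net CFSE = -566 + 225 = -341 kJ/mol.

-341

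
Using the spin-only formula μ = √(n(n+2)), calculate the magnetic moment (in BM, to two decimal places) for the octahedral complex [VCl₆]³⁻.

Each Cl⁻ contributes -1; 6 × (-1) = -6. With overall charge -3, V is in the +3 oxidation state.
Group 5 minus oxidation state +3 gives a d² configuration for V³⁺.
Configuration: t2g^2 e_g^0 → 2 unpaired electrons.
μ(spin-only) = √[2(2+2)] = √8 ≈ 2.83 BM.

2.83 BM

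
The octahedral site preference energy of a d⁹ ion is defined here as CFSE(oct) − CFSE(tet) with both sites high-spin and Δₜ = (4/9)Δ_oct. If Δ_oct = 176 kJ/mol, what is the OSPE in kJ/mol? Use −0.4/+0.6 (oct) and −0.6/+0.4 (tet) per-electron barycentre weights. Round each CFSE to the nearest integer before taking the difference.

Octahedral high-spin t₂g⁶ eg³: CFSE = -0.6 × 176 = -106 kJ/mol.
In a tetrahedral site the filling is e⁴ t₂⁵: CFSE(tet) = -0.4Δₜ = -0.4 × (4/9)(176) = -31 kJ/mol.
OSPE = -106 − (-31) = -75 kJ/mol.

-75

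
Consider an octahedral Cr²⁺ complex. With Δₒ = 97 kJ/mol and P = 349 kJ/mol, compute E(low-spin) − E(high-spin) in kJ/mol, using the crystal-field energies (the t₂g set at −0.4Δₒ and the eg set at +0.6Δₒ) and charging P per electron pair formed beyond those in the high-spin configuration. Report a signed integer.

Cr sits in group 6; removing 2 electrons leaves Cr²⁺ with 6 − 2 = 4 d electrons.
High-spin: t₂g³ eg¹, CFSE = -0.6Δₒ = -58 kJ/mol.
Low-spin: t₂g⁴ eg⁰, orbital CFSE = -1.6Δₒ = -155 kJ/mol; plus 1 excess pair × P = +349 kJ/mol; total 194 kJ/mol.
Thus E(LS) − E(HS) = 252 kJ/mol.

252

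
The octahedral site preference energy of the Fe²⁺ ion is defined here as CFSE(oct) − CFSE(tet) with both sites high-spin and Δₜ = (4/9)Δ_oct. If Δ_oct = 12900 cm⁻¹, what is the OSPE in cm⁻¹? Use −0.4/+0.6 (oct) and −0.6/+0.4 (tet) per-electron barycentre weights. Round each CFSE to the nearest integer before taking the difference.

Fe sits in group 8; removing 2 electrons leaves Fe²⁺ with 8 − 2 = 6 d electrons.
Octahedral (high-spin): t2g^4 e_g^2, CFSE = 4(−0.4) + 2(+0.6) = -0.4Δ_oct = -0.4 × 12900 = -5160 cm⁻¹.
In a tetrahedral site the filling is e^3 t2^3: CFSE(tet) = -0.6Δₜ = -0.6 × (4/9)(12900) = -3440 cm⁻¹.
Subtracting, OSPE = -5160 − (-3440) = -1720 cm⁻¹.

-1720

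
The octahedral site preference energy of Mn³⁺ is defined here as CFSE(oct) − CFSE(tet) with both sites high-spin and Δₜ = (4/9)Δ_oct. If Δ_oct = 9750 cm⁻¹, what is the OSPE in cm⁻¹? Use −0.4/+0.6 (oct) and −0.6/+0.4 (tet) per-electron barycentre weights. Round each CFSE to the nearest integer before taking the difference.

-4117

Mn sits in group 7; removing 3 electrons leaves Mn³⁺ with 7 − 3 = 4 d electrons.
Octahedral (high-spin): t₂g³ eg¹, CFSE = 3(−0.4) + 1(+0.6) = -0.6Δ_oct = -0.6 × 9750 = -5850 cm⁻¹.
Tetrahedral: e² t₂², CFSE = 2(−0.6) + 2(+0.4) = -0.4Δₜ = -0.4 × (4/9) × 9750 = -1733 cm⁻¹.
Subtracting, OSPE = -5850 − (-1733) = -4117 cm⁻¹.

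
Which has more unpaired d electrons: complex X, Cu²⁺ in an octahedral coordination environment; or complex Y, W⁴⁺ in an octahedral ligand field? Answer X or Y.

X: Cu sits in group 11; removing 2 electrons leaves Cu²⁺ with 11 − 2 = 9 d electrons; t₂g⁶ eg³ → 1 unpaired.
Y: W is in group 6, so W⁴⁺ is d² (6 − 4 = 2); t₂g² eg⁰ → 2 unpaired.
So Y has more unpaired electrons.

Y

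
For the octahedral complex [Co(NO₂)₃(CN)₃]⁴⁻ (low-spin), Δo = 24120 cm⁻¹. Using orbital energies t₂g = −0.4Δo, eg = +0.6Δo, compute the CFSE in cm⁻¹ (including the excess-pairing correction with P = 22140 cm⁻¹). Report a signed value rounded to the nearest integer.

-21276

Ligand charges: 3×(-1) from NO₂⁻ and 3×(-1) from CN⁻ sum to -6; with overall charge -4, Co is +2.
Group 9 minus oxidation state +2 gives a d⁷ configuration for Co²⁺.
Electron filling gives t₂g⁶ eg¹.
The orbital stabilization is -1.8Δo = -1.8 × 24120 = -43416 cm⁻¹.
High-spin d⁷ would be t₂g⁵ eg² with 2 pairs; low-spin has 3, so 1 excess pair costs +1P = +22140 cm⁻¹.
Overall CFSE = -43416 + 22140 = -21276 cm⁻¹.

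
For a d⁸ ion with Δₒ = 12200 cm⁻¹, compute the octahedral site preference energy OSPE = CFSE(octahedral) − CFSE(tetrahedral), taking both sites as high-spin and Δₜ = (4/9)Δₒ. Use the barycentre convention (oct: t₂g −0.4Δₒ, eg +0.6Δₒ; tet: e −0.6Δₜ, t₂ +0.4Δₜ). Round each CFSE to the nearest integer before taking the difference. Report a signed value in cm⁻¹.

-10302

Octahedral (high-spin): t₂g⁶ eg², CFSE = 6(−0.4) + 2(+0.6) = -1.2Δₒ = -1.2 × 12200 = -14640 cm⁻¹.
In a tetrahedral site the filling is e⁴ t₂⁴: CFSE(tet) = -0.8Δₜ = -0.8 × (4/9)(12200) = -4338 cm⁻¹.
Subtracting, OSPE = -14640 − (-4338) = -10302 cm⁻¹.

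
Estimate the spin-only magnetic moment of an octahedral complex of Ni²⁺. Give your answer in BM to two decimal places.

2.83 BM

Ni is in group 10, so Ni²⁺ is d⁸ (10 − 2 = 8).
Configuration: t2g^6 e_g^2 → 2 unpaired electrons.
μ(spin-only) = √[2(2+2)] = √8 ≈ 2.83 BM.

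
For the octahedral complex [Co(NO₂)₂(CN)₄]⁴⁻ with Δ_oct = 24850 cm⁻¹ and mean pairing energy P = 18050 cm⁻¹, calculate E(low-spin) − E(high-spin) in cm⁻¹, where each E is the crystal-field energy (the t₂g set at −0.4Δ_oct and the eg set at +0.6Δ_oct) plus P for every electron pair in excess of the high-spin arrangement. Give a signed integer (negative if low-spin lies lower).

-6800

Ligand charges: 2×(-1) from NO₂⁻ and 4×(-1) from CN⁻ sum to -6; with overall charge -4, Co is +2.
Co²⁺: group 9, so d-count = 9 − 2 = 7.
High-spin d⁷ fills as t₂g⁵ eg² with CFSE 5(−0.4) + 2(+0.6) = -0.8Δ_oct = -19880 cm⁻¹.
For low-spin the configuration is t₂g⁶ eg¹: orbital energy -1.8 × 24850 = -44730 cm⁻¹, and 1 additional pair relative to high-spin adds 18050 cm⁻¹, giving -26680 cm⁻¹.
Thus E(LS) − E(HS) = -6800 cm⁻¹.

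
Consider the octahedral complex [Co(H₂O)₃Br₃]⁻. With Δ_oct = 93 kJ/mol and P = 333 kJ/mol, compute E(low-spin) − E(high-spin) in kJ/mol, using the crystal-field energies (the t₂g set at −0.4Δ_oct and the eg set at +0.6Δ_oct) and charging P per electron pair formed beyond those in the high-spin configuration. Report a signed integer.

Ligand charges: 3×(+0) from H₂O and 3×(-1) from Br⁻ sum to -3; with overall charge -1, Co is +2.
Co²⁺: group 9, so d-count = 9 − 2 = 7.
In the high-spin limit (t₂g⁵ eg²) the orbital term is -0.8Δ_oct = -74 kJ/mol, with no excess pairing.
For low-spin the configuration is t₂g⁶ eg¹: orbital energy -1.8 × 93 = -167 kJ/mol, and 1 additional pair relative to high-spin adds 333 kJ/mol, giving 166 kJ/mol.
The difference is 166 − (-74) = 240 kJ/mol, so high-spin lies lower.

240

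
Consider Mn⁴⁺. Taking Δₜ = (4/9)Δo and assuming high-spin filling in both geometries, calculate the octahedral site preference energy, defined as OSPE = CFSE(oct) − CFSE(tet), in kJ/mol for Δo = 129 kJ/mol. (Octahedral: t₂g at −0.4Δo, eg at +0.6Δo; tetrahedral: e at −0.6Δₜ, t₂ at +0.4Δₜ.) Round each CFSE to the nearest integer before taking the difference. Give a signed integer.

Mn is in group 7, so Mn⁴⁺ is d³ (7 − 4 = 3).
Octahedral (high-spin): t₂g³ eg⁰, CFSE = 3(−0.4) + 0(+0.6) = -1.2Δo = -1.2 × 129 = -155 kJ/mol.
Tetrahedral: e² t₂¹, CFSE = 2(−0.6) + 1(+0.4) = -0.8Δₜ = -0.8 × (4/9) × 129 = -46 kJ/mol.
OSPE = -155 − (-46) = -109 kJ/mol.

-109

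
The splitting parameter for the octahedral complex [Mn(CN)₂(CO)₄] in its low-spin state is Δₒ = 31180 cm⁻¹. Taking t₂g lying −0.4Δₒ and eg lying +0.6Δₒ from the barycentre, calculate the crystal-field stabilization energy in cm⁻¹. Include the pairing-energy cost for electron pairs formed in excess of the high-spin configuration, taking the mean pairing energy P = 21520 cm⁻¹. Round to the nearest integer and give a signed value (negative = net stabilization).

-19320

Ligand charges: 2×(-1) from CN⁻ and 4×(+0) from CO sum to -2; with overall charge +0, Mn is +2.
Mn²⁺: group 7, so d-count = 7 − 2 = 5.
Electron filling gives t₂g⁵ eg⁰.
The orbital stabilization is -2.0Δₒ = -2.0 × 31180 = -62360 cm⁻¹.
Pairing penalty: 2 pairs vs 0 in the high-spin reference → 2 extra × P = 43040 cm⁻¹.
Combining: -62360 + 43040 = -19320 cm⁻¹.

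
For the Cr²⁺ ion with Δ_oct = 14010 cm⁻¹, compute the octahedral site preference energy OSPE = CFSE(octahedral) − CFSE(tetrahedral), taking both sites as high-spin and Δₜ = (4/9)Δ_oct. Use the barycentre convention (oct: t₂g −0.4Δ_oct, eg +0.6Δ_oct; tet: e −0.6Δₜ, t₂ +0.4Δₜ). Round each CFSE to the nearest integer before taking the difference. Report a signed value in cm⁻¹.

Cr sits in group 6; removing 2 electrons leaves Cr²⁺ with 6 − 2 = 4 d electrons.
Octahedral high-spin t₂g³ eg¹: CFSE = -0.6 × 14010 = -8406 cm⁻¹.
In a tetrahedral site the filling is e² t₂²: CFSE(tet) = -0.4Δₜ = -0.4 × (4/9)(14010) = -2491 cm⁻¹.
Subtracting, OSPE = -8406 − (-2491) = -5915 cm⁻¹.

-5915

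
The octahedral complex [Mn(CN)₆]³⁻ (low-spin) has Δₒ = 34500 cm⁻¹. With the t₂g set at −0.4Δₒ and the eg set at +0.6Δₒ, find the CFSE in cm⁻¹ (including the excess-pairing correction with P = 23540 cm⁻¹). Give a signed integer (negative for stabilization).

-31660

Each CN⁻ contributes -1; 6 × (-1) = -6. With overall charge -3, Mn is in the +3 oxidation state.
Group 7 minus oxidation state +3 gives a d⁴ configuration for Mn³⁺.
Electron filling gives t₂g⁴ eg⁰.
The orbital stabilization is -1.6Δₒ = -1.6 × 34500 = -55200 cm⁻¹.
Relative to high-spin t₂g³ eg¹ (0 paired), the low-spin configuration has 1 additional pair, contributing +1 × 23540 = +23540 cm⁻¹.
Overall CFSE = -55200 + 23540 = -31660 cm⁻¹.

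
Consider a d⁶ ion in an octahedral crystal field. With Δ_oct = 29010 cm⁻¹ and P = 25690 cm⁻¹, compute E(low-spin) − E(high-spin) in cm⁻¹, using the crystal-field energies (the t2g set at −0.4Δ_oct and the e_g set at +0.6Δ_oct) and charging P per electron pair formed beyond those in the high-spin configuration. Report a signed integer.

-6640

High-spin d⁶ fills as t2g^4 e_g^2 with CFSE 4(−0.4) + 2(+0.6) = -0.4Δ_oct = -11604 cm⁻¹.
Low-spin t2g^6 e_g^0 gives -2.4Δ_oct = -69624 cm⁻¹, but forming 2 extra pairs costs 2P = 51380 cm⁻¹, so E(LS) = -69624 + 51380 = -18244 cm⁻¹.
E(LS) − E(HS) = -18244 − (-11604) = -6640 cm⁻¹.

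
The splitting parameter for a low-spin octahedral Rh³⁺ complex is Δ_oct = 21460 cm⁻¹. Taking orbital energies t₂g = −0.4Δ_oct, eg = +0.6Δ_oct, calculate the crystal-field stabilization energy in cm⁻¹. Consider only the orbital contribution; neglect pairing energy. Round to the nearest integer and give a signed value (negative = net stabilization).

Group 9 minus oxidation state +3 gives a d⁶ configuration for Rh³⁺.
Electron filling gives t₂g⁶ eg⁰.
The orbital stabilization is -2.4Δ_oct = -2.4 × 21460 = -51504 cm⁻¹.

-51504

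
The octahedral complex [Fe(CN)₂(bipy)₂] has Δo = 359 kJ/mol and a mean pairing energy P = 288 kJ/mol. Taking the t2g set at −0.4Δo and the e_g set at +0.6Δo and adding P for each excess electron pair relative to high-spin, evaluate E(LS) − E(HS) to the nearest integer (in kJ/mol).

-142

Ligand charges: 2×(-1) from CN⁻ and 2×(+0) from bipy sum to -2; with overall charge +0, Fe is +2.
Fe is in group 8, so Fe²⁺ is d⁶ (8 − 2 = 6).
High-spin d⁶ fills as t2g^4 e_g^2 with CFSE 4(−0.4) + 2(+0.6) = -0.4Δo = -144 kJ/mol.
For low-spin the configuration is t2g^6 e_g^0: orbital energy -2.4 × 359 = -862 kJ/mol, and 2 additional pairs relative to high-spin add 576 kJ/mol, giving -286 kJ/mol.
Thus E(LS) − E(HS) = -142 kJ/mol.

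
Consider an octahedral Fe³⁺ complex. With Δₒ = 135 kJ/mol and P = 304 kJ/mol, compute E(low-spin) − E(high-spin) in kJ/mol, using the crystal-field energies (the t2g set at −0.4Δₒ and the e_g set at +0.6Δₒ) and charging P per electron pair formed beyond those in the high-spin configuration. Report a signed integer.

Fe is in group 8, so Fe³⁺ is d⁵ (8 − 3 = 5).
High-spin d⁵ fills as t2g^3 e_g^2 with CFSE 3(−0.4) + 2(+0.6) = 0.0Δₒ = 0 kJ/mol.
Low-spin: t2g^5 e_g^0, orbital CFSE = -2.0Δₒ = -270 kJ/mol; plus 2 excess pairs × P = +608 kJ/mol; total 338 kJ/mol.
Thus E(LS) − E(HS) = 338 kJ/mol.

338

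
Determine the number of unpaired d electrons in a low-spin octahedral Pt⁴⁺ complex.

Group 10 minus oxidation state +4 gives a d⁶ configuration for Pt⁴⁺.
Configuration: t2g^6 e_g^0, giving 0 unpaired electrons.

0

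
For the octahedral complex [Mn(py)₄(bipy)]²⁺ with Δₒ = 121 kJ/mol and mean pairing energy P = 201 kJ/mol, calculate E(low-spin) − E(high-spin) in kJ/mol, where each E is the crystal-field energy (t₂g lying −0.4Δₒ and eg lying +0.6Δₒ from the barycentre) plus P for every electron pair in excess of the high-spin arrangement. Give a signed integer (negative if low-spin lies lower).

Ligand charges: 4×(+0) from py and 1×(+0) from bipy sum to +0; with overall charge +2, Mn is +2.
Group 7 minus oxidation state +2 gives a d⁵ configuration for Mn²⁺.
High-spin: t₂g³ eg², CFSE = 0.0Δₒ = 0 kJ/mol.
Low-spin t₂g⁵ eg⁰ gives -2.0Δₒ = -242 kJ/mol, but forming 2 extra pairs costs 2P = 402 kJ/mol, so E(LS) = -242 + 402 = 160 kJ/mol.
The difference is 160 − (0) = 160 kJ/mol, so high-spin lies lower.

160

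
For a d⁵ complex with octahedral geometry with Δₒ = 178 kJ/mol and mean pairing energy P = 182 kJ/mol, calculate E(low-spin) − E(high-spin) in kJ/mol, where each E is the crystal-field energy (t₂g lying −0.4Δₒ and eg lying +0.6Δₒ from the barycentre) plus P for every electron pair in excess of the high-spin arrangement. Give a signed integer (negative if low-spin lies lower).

8

High-spin d⁵ fills as t₂g³ eg² with CFSE 3(−0.4) + 2(+0.6) = 0.0Δₒ = 0 kJ/mol.
Low-spin t₂g⁵ eg⁰ gives -2.0Δₒ = -356 kJ/mol, but forming 2 extra pairs costs 2P = 364 kJ/mol, so E(LS) = -356 + 364 = 8 kJ/mol.
E(LS) − E(HS) = 8 − (0) = 8 kJ/mol.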